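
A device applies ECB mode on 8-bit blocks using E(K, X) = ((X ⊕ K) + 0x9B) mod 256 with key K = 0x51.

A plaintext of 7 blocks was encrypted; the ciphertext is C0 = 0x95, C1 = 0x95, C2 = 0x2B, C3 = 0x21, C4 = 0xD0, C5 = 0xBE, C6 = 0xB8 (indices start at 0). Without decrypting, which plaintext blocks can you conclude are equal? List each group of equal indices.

ECB encrypts each block independently with the same key, so equal ciphertext blocks imply equal plaintext blocks.
C0 = C1 = 0x95, so P0 = P1.

P0 = P1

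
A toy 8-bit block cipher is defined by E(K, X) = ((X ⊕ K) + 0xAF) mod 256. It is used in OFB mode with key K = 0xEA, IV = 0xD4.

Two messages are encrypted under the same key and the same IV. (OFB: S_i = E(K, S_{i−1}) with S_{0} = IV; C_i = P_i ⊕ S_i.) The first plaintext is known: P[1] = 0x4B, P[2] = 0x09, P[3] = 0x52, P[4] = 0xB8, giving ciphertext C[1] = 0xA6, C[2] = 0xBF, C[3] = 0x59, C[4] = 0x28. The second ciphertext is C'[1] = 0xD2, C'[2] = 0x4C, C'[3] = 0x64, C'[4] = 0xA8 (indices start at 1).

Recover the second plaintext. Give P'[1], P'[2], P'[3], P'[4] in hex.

P'[1] = 0x3F, P'[2] = 0xFA, P'[3] = 0x6F, P'[4] = 0x38

In OFB with a reused IV, both messages share the same keystream S_i, so C_i ⊕ C'_i = P_i ⊕ P'_i and thus P'_i = P_i ⊕ C_i ⊕ C'_i.
P'[1]: 0x4B ⊕ 0xA6 ⊕ 0xD2 = 0x3F.
P'[2]: 0x09 ⊕ 0xBF ⊕ 0x4C = 0xFA.
P'[3]: 0x52 ⊕ 0x59 ⊕ 0x64 = 0x6F.
P'[4]: 0xB8 ⊕ 0x28 ⊕ 0xA8 = 0x38.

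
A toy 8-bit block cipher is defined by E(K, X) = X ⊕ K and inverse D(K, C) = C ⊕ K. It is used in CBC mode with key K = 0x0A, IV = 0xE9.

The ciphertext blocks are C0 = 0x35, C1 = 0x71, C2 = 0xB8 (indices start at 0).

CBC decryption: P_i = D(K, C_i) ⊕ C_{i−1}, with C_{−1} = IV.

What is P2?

P2 = 0xC3

P2: D(K, 0xB8) = 0xB2; 0xB2 ⊕ 0x71 = 0xC3.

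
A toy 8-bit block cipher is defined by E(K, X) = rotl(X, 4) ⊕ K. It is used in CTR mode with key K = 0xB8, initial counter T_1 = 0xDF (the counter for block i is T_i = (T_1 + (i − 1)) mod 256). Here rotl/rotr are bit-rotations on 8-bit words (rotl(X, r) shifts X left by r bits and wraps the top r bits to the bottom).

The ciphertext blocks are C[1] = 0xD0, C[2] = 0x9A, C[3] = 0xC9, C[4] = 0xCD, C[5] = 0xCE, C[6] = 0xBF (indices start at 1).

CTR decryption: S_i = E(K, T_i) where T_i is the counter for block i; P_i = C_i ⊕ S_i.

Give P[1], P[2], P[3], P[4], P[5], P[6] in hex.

P[1] = 0x95, P[2] = 0x2C, P[3] = 0x6F, P[4] = 0x5B, P[5] = 0x48, P[6] = 0x49

P[1]: T = 0xDF, S = E(K, T) = 0x45; 0xD0 ⊕ 0x45 = 0x95.
P[2]: T = 0xE0, S = E(K, T) = 0xB6; 0x9A ⊕ 0xB6 = 0x2C.
P[3]: T = 0xE1, S = E(K, T) = 0xA6; 0xC9 ⊕ 0xA6 = 0x6F.
P[4]: T = 0xE2, S = E(K, T) = 0x96; 0xCD ⊕ 0x96 = 0x5B.
P[5]: T = 0xE3, S = E(K, T) = 0x86; 0xCE ⊕ 0x86 = 0x48.
P[6]: T = 0xE4, S = E(K, T) = 0xF6; 0xBF ⊕ 0xF6 = 0x49.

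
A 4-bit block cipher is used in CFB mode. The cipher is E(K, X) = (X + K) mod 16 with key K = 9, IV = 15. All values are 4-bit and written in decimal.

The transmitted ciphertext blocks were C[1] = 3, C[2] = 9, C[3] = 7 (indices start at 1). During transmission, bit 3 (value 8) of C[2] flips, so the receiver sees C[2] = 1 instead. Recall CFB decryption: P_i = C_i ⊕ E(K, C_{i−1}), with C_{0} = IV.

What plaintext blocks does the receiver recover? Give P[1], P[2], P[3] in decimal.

Only C[2] changed, to 1. In CFB, a change in C_i flips the same bit in P_i and garbles P_{i+1}. Decrypting the received ciphertext:
P[1]: E(K, 15) = 8; 3 ⊕ 8 = 11.
P[2]: E(K, 3) = 12; 1 ⊕ 12 = 13.
P[3]: E(K, 1) = 10; 7 ⊕ 10 = 13.
Blocks that differ from the original plaintext: P[2], P[3].

P[1] = 11, P[2] = 13, P[3] = 13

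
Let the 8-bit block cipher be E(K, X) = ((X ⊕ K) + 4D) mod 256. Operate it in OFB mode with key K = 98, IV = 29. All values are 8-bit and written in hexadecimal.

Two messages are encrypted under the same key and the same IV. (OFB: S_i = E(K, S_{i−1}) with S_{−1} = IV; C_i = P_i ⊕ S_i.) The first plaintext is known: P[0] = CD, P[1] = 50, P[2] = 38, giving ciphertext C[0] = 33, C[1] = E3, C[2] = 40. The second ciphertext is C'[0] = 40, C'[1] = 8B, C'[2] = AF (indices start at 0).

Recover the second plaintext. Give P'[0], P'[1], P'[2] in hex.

P'[0] = BE, P'[1] = 38, P'[2] = D7

In OFB with a reused IV, both messages share the same keystream S_i, so C_i ⊕ C'_i = P_i ⊕ P'_i and thus P'_i = P_i ⊕ C_i ⊕ C'_i.
P'[0]: CD ⊕ 33 ⊕ 40 = BE.
P'[1]: 50 ⊕ E3 ⊕ 8B = 38.
P'[2]: 38 ⊕ 40 ⊕ AF = D7.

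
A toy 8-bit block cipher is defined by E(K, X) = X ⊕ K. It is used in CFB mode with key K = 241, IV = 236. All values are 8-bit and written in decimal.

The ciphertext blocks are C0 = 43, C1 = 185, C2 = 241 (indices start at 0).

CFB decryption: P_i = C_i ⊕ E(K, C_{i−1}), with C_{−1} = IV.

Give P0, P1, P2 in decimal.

P0 = 54, P1 = 99, P2 = 185

P0: E(K, 236) = 29; 43 ⊕ 29 = 54.
P1: E(K, 43) = 218; 185 ⊕ 218 = 99.
P2: E(K, 185) = 72; 241 ⊕ 72 = 185.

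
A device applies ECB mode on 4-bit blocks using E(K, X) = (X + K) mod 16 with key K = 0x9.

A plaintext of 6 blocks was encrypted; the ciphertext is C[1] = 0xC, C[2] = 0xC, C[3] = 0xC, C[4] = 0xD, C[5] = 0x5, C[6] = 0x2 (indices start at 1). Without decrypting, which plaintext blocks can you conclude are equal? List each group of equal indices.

P[1] = P[2] = P[3]

ECB encrypts each block independently with the same key, so equal ciphertext blocks imply equal plaintext blocks.
C[1] = C[2] = C[3] = 0xC, so P[1] = P[2] = P[3].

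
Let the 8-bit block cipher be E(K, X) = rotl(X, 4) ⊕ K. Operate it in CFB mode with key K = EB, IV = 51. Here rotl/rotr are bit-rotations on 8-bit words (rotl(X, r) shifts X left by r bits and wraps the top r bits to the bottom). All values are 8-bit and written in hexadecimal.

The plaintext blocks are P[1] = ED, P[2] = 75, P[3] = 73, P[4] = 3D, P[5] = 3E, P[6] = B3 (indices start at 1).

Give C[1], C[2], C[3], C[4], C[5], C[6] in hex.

CFB encryption: C_i = P_i ⊕ E(K, C_{i−1}), with C_{0} = IV.
C[1]: E(K, 51) = FE; ED ⊕ FE = 13.
C[2]: E(K, 13) = DA; 75 ⊕ DA = AF.
C[3]: E(K, AF) = 11; 73 ⊕ 11 = 62.
C[4]: E(K, 62) = CD; 3D ⊕ CD = F0.
C[5]: E(K, F0) = E4; 3E ⊕ E4 = DA.
C[6]: E(K, DA) = 46; B3 ⊕ 46 = F5.

C[1] = 13, C[2] = AF, C[3] = 62, C[4] = F0, C[5] = DA, C[6] = F5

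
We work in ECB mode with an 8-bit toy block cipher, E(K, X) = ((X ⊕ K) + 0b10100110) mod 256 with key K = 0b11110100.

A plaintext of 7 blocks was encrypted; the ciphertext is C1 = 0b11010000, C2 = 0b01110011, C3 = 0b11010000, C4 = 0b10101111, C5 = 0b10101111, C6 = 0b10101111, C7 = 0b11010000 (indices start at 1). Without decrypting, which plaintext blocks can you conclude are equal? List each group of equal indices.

ECB encrypts each block independently with the same key, so equal ciphertext blocks imply equal plaintext blocks.
C1 = C3 = C7 = 0b11010000, so P1 = P3 = P7.
C4 = C5 = C6 = 0b10101111, so P4 = P5 = P6.

P1 = P3 = P7; P4 = P5 = P6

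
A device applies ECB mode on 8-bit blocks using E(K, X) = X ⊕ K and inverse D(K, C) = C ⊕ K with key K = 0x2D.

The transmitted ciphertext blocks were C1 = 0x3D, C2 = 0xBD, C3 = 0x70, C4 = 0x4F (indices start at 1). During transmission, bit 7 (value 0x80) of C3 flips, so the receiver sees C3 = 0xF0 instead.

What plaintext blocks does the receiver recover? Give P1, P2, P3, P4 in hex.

P1 = 0x10, P2 = 0x90, P3 = 0xDD, P4 = 0x62

ECB decryption: P_i = D(K, C_i).
Only C3 changed, to 0xF0. In ECB, a change in C_i affects only P_i. Decrypting the received ciphertext:
P1: D(K, 0x3D) = 0x10.
P2: D(K, 0xBD) = 0x90.
P3: D(K, 0xF0) = 0xDD.
P4: D(K, 0x4F) = 0x62.
Blocks that differ from the original plaintext: P3.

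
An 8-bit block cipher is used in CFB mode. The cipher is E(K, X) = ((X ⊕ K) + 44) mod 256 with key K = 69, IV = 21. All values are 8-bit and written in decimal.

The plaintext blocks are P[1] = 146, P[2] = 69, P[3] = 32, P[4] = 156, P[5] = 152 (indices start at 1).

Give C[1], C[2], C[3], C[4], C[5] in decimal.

CFB encryption: C_i = P_i ⊕ E(K, C_{i−1}), with C_{0} = IV.
C[1]: E(K, 21) = 124; 146 ⊕ 124 = 238.
C[2]: E(K, 238) = 215; 69 ⊕ 215 = 146.
C[3]: E(K, 146) = 3; 32 ⊕ 3 = 35.
C[4]: E(K, 35) = 146; 156 ⊕ 146 = 14.
C[5]: E(K, 14) = 119; 152 ⊕ 119 = 239.

C[1] = 238, C[2] = 146, C[3] = 35, C[4] = 14, C[5] = 239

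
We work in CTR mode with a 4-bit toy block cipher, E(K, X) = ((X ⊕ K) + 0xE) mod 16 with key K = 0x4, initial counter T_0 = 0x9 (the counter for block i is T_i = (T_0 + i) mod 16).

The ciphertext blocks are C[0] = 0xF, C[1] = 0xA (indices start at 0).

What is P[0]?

P[0] = 0x4

CTR decryption: S_i = E(K, T_i) where T_i is the counter for block i; P_i = C_i ⊕ S_i.
P[0]: T = 0x9, S = E(K, T) = 0xB; 0xF ⊕ 0xB = 0x4.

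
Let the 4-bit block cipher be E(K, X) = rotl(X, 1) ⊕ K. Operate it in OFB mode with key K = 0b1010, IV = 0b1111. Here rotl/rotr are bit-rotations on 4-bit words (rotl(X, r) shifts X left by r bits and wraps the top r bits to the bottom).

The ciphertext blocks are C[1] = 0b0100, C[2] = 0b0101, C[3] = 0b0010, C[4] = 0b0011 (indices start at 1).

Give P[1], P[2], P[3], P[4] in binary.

OFB decryption: S_i = E(K, S_{i−1}) with S_{0} = IV; P_i = C_i ⊕ S_i.
P[1]: S = E(K, 0b1111) = 0b0101; 0b0100 ⊕ 0b0101 = 0b0001.
P[2]: S = E(K, 0b0101) = 0b0000; 0b0101 ⊕ 0b0000 = 0b0101.
P[3]: S = E(K, 0b0000) = 0b1010; 0b0010 ⊕ 0b1010 = 0b1000.
P[4]: S = E(K, 0b1010) = 0b1111; 0b0011 ⊕ 0b1111 = 0b1100.

P[1] = 0b0001, P[2] = 0b0101, P[3] = 0b1000, P[4] = 0b1100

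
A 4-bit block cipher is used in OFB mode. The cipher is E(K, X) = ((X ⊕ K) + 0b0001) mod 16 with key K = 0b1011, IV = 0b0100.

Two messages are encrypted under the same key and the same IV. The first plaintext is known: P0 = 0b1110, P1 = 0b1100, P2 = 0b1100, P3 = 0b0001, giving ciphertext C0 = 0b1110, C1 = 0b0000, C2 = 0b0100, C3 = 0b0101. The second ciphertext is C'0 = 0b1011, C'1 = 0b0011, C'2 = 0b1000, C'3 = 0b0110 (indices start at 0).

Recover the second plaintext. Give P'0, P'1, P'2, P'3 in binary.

In OFB with a reused IV, both messages share the same keystream S_i, so C_i ⊕ C'_i = P_i ⊕ P'_i and thus P'_i = P_i ⊕ C_i ⊕ C'_i.
P'0: 0b1110 ⊕ 0b1110 ⊕ 0b1011 = 0b1011.
P'1: 0b1100 ⊕ 0b0000 ⊕ 0b0011 = 0b1111.
P'2: 0b1100 ⊕ 0b0100 ⊕ 0b1000 = 0b0000.
P'3: 0b0001 ⊕ 0b0101 ⊕ 0b0110 = 0b0010.

P'0 = 0b1011, P'1 = 0b1111, P'2 = 0b0000, P'3 = 0b0010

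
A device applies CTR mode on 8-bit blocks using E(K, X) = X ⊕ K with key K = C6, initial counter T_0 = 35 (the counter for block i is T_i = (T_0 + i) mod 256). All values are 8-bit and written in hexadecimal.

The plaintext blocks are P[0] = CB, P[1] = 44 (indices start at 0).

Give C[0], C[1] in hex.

CTR encryption: S_i = E(K, T_i) where T_i is the counter for block i; C_i = P_i ⊕ S_i.
C[0]: T = 35, S = E(K, T) = F3; CB ⊕ F3 = 38.
C[1]: T = 36, S = E(K, T) = F0; 44 ⊕ F0 = B4.

C[0] = 38, C[1] = B4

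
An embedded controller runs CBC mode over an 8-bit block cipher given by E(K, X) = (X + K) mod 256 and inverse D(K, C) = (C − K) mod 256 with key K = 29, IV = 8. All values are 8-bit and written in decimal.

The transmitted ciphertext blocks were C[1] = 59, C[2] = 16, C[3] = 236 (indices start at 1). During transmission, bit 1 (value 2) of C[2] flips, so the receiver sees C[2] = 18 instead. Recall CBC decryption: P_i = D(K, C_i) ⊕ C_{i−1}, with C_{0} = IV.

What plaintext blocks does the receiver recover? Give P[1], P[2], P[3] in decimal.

Only C[2] changed, to 18. In CBC, a change in C_i garbles P_i and flips the same bit in P_{i+1}. Decrypting the received ciphertext:
P[1]: D(K, 59) = 30; 30 ⊕ 8 = 22.
P[2]: D(K, 18) = 245; 245 ⊕ 59 = 206.
P[3]: D(K, 236) = 207; 207 ⊕ 18 = 221.
Blocks that differ from the original plaintext: P[2], P[3].

P[1] = 22, P[2] = 206, P[3] = 221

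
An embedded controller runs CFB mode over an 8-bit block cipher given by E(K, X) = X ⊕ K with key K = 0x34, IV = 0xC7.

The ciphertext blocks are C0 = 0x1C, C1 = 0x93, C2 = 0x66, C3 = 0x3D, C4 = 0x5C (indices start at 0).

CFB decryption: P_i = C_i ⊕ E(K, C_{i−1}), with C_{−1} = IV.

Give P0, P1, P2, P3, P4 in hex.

P0: E(K, 0xC7) = 0xF3; 0x1C ⊕ 0xF3 = 0xEF.
P1: E(K, 0x1C) = 0x28; 0x93 ⊕ 0x28 = 0xBB.
P2: E(K, 0x93) = 0xA7; 0x66 ⊕ 0xA7 = 0xC1.
P3: E(K, 0x66) = 0x52; 0x3D ⊕ 0x52 = 0x6F.
P4: E(K, 0x3D) = 0x09; 0x5C ⊕ 0x09 = 0x55.

P0 = 0xEF, P1 = 0xBB, P2 = 0xC1, P3 = 0x6F, P4 = 0x55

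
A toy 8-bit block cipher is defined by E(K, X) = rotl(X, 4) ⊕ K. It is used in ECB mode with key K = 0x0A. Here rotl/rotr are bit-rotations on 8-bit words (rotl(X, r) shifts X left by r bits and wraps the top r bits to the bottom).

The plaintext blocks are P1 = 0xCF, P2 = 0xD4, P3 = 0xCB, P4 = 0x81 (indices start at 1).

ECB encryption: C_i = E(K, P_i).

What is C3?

C3: E(K, 0xCB) = 0xB6.

C3 = 0xB6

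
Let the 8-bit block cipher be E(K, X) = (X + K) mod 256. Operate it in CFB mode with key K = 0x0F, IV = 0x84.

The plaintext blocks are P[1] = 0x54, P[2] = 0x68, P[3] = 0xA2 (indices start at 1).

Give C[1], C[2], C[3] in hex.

C[1] = 0xC7, C[2] = 0xBE, C[3] = 0x6F

CFB encryption: C_i = P_i ⊕ E(K, C_{i−1}), with C_{0} = IV.
C[1]: E(K, 0x84) = 0x93; 0x54 ⊕ 0x93 = 0xC7.
C[2]: E(K, 0xC7) = 0xD6; 0x68 ⊕ 0xD6 = 0xBE.
C[3]: E(K, 0xBE) = 0xCD; 0xA2 ⊕ 0xCD = 0x6F.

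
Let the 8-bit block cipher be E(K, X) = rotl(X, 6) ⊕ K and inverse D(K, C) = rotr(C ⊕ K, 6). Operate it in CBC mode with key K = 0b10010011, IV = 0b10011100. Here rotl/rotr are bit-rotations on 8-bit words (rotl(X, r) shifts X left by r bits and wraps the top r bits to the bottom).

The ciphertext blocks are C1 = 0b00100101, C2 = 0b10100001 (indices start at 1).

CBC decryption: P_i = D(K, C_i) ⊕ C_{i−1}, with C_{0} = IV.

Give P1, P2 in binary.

P1 = 0b01000110, P2 = 0b11101101

P1: D(K, 0b00100101) = 0b11011010; 0b11011010 ⊕ 0b10011100 = 0b01000110.
P2: D(K, 0b10100001) = 0b11001000; 0b11001000 ⊕ 0b00100101 = 0b11101101.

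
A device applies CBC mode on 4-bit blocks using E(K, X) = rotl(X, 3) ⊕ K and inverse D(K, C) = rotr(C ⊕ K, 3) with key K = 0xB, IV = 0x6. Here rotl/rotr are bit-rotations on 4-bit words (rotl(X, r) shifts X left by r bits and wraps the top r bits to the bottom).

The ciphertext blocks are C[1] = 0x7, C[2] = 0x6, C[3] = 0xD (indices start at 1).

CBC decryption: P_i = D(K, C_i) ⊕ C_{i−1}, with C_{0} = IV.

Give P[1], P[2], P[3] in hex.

P[1]: D(K, 0x7) = 0x9; 0x9 ⊕ 0x6 = 0xF.
P[2]: D(K, 0x6) = 0xB; 0xB ⊕ 0x7 = 0xC.
P[3]: D(K, 0xD) = 0xC; 0xC ⊕ 0x6 = 0xA.

P[1] = 0xF, P[2] = 0xC, P[3] = 0xA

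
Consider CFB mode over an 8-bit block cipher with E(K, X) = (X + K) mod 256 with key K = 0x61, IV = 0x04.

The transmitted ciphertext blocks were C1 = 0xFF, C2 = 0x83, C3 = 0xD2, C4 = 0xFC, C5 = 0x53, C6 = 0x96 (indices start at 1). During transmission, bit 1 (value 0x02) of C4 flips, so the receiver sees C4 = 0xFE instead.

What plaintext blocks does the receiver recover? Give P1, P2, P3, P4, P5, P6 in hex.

P1 = 0x9A, P2 = 0xE3, P3 = 0x36, P4 = 0xCD, P5 = 0x0C, P6 = 0x22

CFB decryption: P_i = C_i ⊕ E(K, C_{i−1}), with C_{0} = IV.
Only C4 changed, to 0xFE. In CFB, a change in C_i flips the same bit in P_i and garbles P_{i+1}. Decrypting the received ciphertext:
P1: E(K, 0x04) = 0x65; 0xFF ⊕ 0x65 = 0x9A.
P2: E(K, 0xFF) = 0x60; 0x83 ⊕ 0x60 = 0xE3.
P3: E(K, 0x83) = 0xE4; 0xD2 ⊕ 0xE4 = 0x36.
P4: E(K, 0xD2) = 0x33; 0xFE ⊕ 0x33 = 0xCD.
P5: E(K, 0xFE) = 0x5F; 0x53 ⊕ 0x5F = 0x0C.
P6: E(K, 0x53) = 0xB4; 0x96 ⊕ 0xB4 = 0x22.
Blocks that differ from the original plaintext: P4, P5.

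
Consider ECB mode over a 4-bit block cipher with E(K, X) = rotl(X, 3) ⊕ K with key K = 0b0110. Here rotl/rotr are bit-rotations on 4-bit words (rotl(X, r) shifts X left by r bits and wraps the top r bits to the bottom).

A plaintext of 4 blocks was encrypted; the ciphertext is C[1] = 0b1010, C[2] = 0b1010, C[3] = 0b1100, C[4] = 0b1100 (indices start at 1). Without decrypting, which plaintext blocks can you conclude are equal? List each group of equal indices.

P[1] = P[2]; P[3] = P[4]

ECB encrypts each block independently with the same key, so equal ciphertext blocks imply equal plaintext blocks.
C[1] = C[2] = 0b1010, so P[1] = P[2].
C[3] = C[4] = 0b1100, so P[3] = P[4].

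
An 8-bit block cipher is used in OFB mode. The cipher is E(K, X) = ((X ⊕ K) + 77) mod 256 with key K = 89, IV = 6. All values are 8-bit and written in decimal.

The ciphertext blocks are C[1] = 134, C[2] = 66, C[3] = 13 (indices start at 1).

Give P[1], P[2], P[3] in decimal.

P[1] = 42, P[2] = 0, P[3] = 101

OFB decryption: S_i = E(K, S_{i−1}) with S_{0} = IV; P_i = C_i ⊕ S_i.
P[1]: S = E(K, 6) = 172; 134 ⊕ 172 = 42.
P[2]: S = E(K, 172) = 66; 66 ⊕ 66 = 0.
P[3]: S = E(K, 66) = 104; 13 ⊕ 104 = 101.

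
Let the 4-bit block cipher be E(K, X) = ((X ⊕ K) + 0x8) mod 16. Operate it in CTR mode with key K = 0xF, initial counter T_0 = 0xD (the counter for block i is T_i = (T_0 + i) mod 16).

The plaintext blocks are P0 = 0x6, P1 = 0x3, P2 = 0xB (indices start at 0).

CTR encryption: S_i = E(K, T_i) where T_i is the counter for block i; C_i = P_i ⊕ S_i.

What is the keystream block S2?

C0: T = 0xD, S = E(K, T) = 0xA; 0x6 ⊕ 0xA = 0xC.
C1: T = 0xE, S = E(K, T) = 0x9; 0x3 ⊕ 0x9 = 0xA.
C2: T = 0xF, S = E(K, T) = 0x8; 0xB ⊕ 0x8 = 0x3.
So S2 = 0x8.

0x8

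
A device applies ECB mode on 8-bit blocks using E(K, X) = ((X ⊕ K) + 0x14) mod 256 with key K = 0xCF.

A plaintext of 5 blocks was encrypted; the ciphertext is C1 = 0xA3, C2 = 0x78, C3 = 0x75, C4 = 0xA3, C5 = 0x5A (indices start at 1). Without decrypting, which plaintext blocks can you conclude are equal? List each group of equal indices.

ECB encrypts each block independently with the same key, so equal ciphertext blocks imply equal plaintext blocks.
C1 = C4 = 0xA3, so P1 = P4.

P1 = P4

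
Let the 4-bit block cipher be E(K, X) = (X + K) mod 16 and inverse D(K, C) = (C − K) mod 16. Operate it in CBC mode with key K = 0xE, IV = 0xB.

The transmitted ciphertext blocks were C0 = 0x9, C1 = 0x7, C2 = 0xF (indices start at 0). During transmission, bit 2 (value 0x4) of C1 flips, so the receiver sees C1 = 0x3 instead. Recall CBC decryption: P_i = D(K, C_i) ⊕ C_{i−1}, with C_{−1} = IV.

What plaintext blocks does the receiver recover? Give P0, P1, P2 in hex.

P0 = 0x0, P1 = 0xC, P2 = 0x2

Only C1 changed, to 0x3. In CBC, a change in C_i garbles P_i and flips the same bit in P_{i+1}. Decrypting the received ciphertext:
P0: D(K, 0x9) = 0xB; 0xB ⊕ 0xB = 0x0.
P1: D(K, 0x3) = 0x5; 0x5 ⊕ 0x9 = 0xC.
P2: D(K, 0xF) = 0x1; 0x1 ⊕ 0x3 = 0x2.
Blocks that differ from the original plaintext: P1, P2.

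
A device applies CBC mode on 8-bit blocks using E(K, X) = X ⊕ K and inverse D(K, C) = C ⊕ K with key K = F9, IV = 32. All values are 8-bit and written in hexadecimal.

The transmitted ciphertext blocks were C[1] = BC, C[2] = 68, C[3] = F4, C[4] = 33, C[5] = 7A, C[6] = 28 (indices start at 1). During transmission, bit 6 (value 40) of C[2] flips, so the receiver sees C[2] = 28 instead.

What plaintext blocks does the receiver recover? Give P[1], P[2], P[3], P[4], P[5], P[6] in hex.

CBC decryption: P_i = D(K, C_i) ⊕ C_{i−1}, with C_{0} = IV.
Only C[2] changed, to 28. In CBC, a change in C_i garbles P_i and flips the same bit in P_{i+1}. Decrypting the received ciphertext:
P[1]: D(K, BC) = 45; 45 ⊕ 32 = 77.
P[2]: D(K, 28) = D1; D1 ⊕ BC = 6D.
P[3]: D(K, F4) = 0D; 0D ⊕ 28 = 25.
P[4]: D(K, 33) = CA; CA ⊕ F4 = 3E.
P[5]: D(K, 7A) = 83; 83 ⊕ 33 = B0.
P[6]: D(K, 28) = D1; D1 ⊕ 7A = AB.
Blocks that differ from the original plaintext: P[2], P[3].

P[1] = 77, P[2] = 6D, P[3] = 25, P[4] = 3E, P[5] = B0, P[6] = AB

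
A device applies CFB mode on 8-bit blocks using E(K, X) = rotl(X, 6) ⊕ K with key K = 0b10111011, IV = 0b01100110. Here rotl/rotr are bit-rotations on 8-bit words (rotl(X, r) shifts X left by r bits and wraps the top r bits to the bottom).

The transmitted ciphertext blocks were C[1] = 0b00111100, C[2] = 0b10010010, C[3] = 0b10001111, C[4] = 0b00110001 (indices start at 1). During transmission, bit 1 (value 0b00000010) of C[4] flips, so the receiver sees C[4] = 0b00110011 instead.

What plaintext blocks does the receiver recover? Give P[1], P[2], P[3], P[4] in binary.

CFB decryption: P_i = C_i ⊕ E(K, C_{i−1}), with C_{0} = IV.
Only C[4] changed, to 0b00110011. In CFB, a change in C_i flips the same bit in P_i and garbles P_{i+1}. Decrypting the received ciphertext:
P[1]: E(K, 0b01100110) = 0b00100010; 0b00111100 ⊕ 0b00100010 = 0b00011110.
P[2]: E(K, 0b00111100) = 0b10110100; 0b10010010 ⊕ 0b10110100 = 0b00100110.
P[3]: E(K, 0b10010010) = 0b00011111; 0b10001111 ⊕ 0b00011111 = 0b10010000.
P[4]: E(K, 0b10001111) = 0b01011000; 0b00110011 ⊕ 0b01011000 = 0b01101011.
Blocks that differ from the original plaintext: P[4].

P[1] = 0b00011110, P[2] = 0b00100110, P[3] = 0b10010000, P[4] = 0b01101011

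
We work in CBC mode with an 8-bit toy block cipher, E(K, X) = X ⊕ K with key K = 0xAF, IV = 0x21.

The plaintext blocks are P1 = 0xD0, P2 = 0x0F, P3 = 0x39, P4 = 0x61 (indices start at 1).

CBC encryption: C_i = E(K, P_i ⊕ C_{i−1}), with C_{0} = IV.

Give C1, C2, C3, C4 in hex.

C1 = 0x5E, C2 = 0xFE, C3 = 0x68, C4 = 0xA6

C1: P1 ⊕ 0x21 = 0xF1; E(K, 0xF1) = 0x5E.
C2: P2 ⊕ 0x5E = 0x51; E(K, 0x51) = 0xFE.
C3: P3 ⊕ 0xFE = 0xC7; E(K, 0xC7) = 0x68.
C4: P4 ⊕ 0x68 = 0x09; E(K, 0x09) = 0xA6.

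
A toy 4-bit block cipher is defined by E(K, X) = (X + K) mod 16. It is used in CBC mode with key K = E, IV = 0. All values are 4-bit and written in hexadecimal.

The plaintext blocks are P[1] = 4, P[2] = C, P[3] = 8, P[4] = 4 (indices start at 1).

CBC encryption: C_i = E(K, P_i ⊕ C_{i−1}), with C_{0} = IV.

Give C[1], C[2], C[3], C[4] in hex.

C[1]: P[1] ⊕ 0 = 4; E(K, 4) = 2.
C[2]: P[2] ⊕ 2 = E; E(K, E) = C.
C[3]: P[3] ⊕ C = 4; E(K, 4) = 2.
C[4]: P[4] ⊕ 2 = 6; E(K, 6) = 4.

C[1] = 2, C[2] = C, C[3] = 2, C[4] = 4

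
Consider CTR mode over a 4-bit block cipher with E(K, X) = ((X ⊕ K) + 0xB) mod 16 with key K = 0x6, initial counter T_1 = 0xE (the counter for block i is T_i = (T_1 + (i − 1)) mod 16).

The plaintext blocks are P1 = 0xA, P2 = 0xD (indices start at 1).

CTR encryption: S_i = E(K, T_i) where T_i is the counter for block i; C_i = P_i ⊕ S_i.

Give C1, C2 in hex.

C1 = 0x9, C2 = 0x9

C1: T = 0xE, S = E(K, T) = 0x3; 0xA ⊕ 0x3 = 0x9.
C2: T = 0xF, S = E(K, T) = 0x4; 0xD ⊕ 0x4 = 0x9.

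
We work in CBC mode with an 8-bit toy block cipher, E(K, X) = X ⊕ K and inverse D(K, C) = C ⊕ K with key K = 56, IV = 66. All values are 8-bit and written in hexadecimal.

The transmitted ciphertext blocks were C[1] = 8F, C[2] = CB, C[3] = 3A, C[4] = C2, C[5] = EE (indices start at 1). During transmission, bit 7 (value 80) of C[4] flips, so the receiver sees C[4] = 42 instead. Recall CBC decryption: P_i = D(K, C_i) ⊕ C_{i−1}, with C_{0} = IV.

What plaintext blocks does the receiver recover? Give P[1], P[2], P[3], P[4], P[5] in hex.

P[1] = BF, P[2] = 12, P[3] = A7, P[4] = 2E, P[5] = FA

Only C[4] changed, to 42. In CBC, a change in C_i garbles P_i and flips the same bit in P_{i+1}. Decrypting the received ciphertext:
P[1]: D(K, 8F) = D9; D9 ⊕ 66 = BF.
P[2]: D(K, CB) = 9D; 9D ⊕ 8F = 12.
P[3]: D(K, 3A) = 6C; 6C ⊕ CB = A7.
P[4]: D(K, 42) = 14; 14 ⊕ 3A = 2E.
P[5]: D(K, EE) = B8; B8 ⊕ 42 = FA.
Blocks that differ from the original plaintext: P[4], P[5].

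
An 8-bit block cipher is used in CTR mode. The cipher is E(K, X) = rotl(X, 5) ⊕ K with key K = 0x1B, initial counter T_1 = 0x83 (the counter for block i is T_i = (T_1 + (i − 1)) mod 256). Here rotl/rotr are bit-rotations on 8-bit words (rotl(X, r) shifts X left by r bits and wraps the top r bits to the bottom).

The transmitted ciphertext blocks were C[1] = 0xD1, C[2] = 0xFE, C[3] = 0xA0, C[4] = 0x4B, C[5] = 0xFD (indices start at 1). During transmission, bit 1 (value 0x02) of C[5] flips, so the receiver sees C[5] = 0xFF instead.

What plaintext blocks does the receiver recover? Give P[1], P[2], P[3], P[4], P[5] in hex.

P[1] = 0xBA, P[2] = 0x75, P[3] = 0x0B, P[4] = 0x80, P[5] = 0x14

CTR decryption: S_i = E(K, T_i) where T_i is the counter for block i; P_i = C_i ⊕ S_i.
Only C[5] changed, to 0xFF. In CTR, a change in C_i flips the same bit in P_i only; the keystream is unaffected. Decrypting the received ciphertext:
P[1]: T = 0x83, S = E(K, T) = 0x6B; 0xD1 ⊕ 0x6B = 0xBA.
P[2]: T = 0x84, S = E(K, T) = 0x8B; 0xFE ⊕ 0x8B = 0x75.
P[3]: T = 0x85, S = E(K, T) = 0xAB; 0xA0 ⊕ 0xAB = 0x0B.
P[4]: T = 0x86, S = E(K, T) = 0xCB; 0x4B ⊕ 0xCB = 0x80.
P[5]: T = 0x87, S = E(K, T) = 0xEB; 0xFF ⊕ 0xEB = 0x14.
Blocks that differ from the original plaintext: P[5].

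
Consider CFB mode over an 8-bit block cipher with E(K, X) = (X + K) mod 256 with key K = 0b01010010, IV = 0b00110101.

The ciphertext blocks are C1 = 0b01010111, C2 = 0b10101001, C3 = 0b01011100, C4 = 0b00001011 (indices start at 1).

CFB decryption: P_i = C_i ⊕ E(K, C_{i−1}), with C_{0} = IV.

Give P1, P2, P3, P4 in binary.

P1 = 0b11010000, P2 = 0b00000000, P3 = 0b10100111, P4 = 0b10100101

P1: E(K, 0b00110101) = 0b10000111; 0b01010111 ⊕ 0b10000111 = 0b11010000.
P2: E(K, 0b01010111) = 0b10101001; 0b10101001 ⊕ 0b10101001 = 0b00000000.
P3: E(K, 0b10101001) = 0b11111011; 0b01011100 ⊕ 0b11111011 = 0b10100111.
P4: E(K, 0b01011100) = 0b10101110; 0b00001011 ⊕ 0b10101110 = 0b10100101.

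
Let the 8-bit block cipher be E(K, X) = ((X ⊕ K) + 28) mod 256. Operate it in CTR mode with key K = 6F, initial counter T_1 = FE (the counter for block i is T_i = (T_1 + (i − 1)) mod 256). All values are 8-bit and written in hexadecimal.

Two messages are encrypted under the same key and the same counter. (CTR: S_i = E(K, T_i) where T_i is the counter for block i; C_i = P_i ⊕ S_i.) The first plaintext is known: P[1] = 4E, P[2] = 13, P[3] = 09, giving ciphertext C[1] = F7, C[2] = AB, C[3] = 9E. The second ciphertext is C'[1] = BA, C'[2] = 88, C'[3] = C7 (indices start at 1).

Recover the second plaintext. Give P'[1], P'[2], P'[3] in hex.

In CTR with a reused counter, both messages share the same keystream S_i, so C_i ⊕ C'_i = P_i ⊕ P'_i and thus P'_i = P_i ⊕ C_i ⊕ C'_i.
P'[1]: 4E ⊕ F7 ⊕ BA = 03.
P'[2]: 13 ⊕ AB ⊕ 88 = 30.
P'[3]: 09 ⊕ 9E ⊕ C7 = 50.

P'[1] = 03, P'[2] = 30, P'[3] = 50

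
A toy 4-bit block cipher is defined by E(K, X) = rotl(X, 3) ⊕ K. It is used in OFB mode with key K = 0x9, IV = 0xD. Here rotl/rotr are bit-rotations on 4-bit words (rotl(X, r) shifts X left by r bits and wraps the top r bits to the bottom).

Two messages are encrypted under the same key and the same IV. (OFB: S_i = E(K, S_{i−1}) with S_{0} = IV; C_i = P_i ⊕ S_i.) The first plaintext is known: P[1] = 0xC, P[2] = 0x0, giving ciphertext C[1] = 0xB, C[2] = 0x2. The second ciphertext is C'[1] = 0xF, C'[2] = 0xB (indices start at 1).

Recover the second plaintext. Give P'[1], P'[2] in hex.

In OFB with a reused IV, both messages share the same keystream S_i, so C_i ⊕ C'_i = P_i ⊕ P'_i and thus P'_i = P_i ⊕ C_i ⊕ C'_i.
P'[1]: 0xC ⊕ 0xB ⊕ 0xF = 0x8.
P'[2]: 0x0 ⊕ 0x2 ⊕ 0xB = 0x9.

P'[1] = 0x8, P'[2] = 0x9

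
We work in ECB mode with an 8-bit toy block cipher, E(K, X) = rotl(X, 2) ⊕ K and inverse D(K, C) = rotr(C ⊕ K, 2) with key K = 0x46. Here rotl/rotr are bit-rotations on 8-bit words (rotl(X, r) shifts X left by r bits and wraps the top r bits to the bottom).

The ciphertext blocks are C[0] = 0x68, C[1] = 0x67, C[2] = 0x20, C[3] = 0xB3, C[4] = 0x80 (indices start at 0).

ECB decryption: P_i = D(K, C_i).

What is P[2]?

P[2]: D(K, 0x20) = 0x99.

P[2] = 0x99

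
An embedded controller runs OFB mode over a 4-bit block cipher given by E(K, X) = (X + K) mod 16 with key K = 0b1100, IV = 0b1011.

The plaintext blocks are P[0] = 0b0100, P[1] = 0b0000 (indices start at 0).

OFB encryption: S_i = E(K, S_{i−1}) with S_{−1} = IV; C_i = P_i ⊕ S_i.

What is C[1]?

C[1] = 0b0011

C[0]: S = E(K, 0b1011) = 0b0111; 0b0100 ⊕ 0b0111 = 0b0011.
C[1]: S = E(K, 0b0111) = 0b0011; 0b0000 ⊕ 0b0011 = 0b0011.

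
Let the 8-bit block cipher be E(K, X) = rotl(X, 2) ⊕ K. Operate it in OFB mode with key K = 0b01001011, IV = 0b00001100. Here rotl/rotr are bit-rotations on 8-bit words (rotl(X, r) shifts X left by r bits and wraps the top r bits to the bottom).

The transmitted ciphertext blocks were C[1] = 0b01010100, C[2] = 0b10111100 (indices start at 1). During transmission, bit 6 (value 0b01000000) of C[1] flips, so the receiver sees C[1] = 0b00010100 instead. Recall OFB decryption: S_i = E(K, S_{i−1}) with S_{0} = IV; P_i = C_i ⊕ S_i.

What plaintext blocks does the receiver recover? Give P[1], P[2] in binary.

Only C[1] changed, to 0b00010100. In OFB, a change in C_i flips the same bit in P_i only; the keystream is unaffected. Decrypting the received ciphertext:
P[1]: S = E(K, 0b00001100) = 0b01111011; 0b00010100 ⊕ 0b01111011 = 0b01101111.
P[2]: S = E(K, 0b01111011) = 0b10100110; 0b10111100 ⊕ 0b10100110 = 0b00011010.
Blocks that differ from the original plaintext: P[1].

P[1] = 0b01101111, P[2] = 0b00011010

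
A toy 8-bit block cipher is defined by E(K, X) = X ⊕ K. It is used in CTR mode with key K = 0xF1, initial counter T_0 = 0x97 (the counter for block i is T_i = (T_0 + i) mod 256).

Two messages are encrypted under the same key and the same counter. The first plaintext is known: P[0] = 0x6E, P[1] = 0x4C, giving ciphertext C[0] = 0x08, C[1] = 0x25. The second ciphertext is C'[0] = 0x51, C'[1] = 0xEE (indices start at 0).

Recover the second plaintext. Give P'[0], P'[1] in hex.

In CTR with a reused counter, both messages share the same keystream S_i, so C_i ⊕ C'_i = P_i ⊕ P'_i and thus P'_i = P_i ⊕ C_i ⊕ C'_i.
P'[0]: 0x6E ⊕ 0x08 ⊕ 0x51 = 0x37.
P'[1]: 0x4C ⊕ 0x25 ⊕ 0xEE = 0x87.

P'[0] = 0x37, P'[1] = 0x87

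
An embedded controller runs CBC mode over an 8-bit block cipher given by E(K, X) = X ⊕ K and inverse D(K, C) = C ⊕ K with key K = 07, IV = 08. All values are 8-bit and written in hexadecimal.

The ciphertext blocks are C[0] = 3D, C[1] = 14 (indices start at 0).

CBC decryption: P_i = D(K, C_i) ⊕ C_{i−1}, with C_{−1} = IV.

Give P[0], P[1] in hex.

P[0]: D(K, 3D) = 3A; 3A ⊕ 08 = 32.
P[1]: D(K, 14) = 13; 13 ⊕ 3D = 2E.

P[0] = 32, P[1] = 2E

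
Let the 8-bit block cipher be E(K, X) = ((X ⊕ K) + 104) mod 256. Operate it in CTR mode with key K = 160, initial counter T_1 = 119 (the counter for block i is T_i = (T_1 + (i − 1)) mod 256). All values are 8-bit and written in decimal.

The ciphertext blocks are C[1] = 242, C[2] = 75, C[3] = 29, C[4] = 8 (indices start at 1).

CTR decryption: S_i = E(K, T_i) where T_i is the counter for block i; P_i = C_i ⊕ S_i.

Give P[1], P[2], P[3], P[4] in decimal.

P[1] = 205, P[2] = 11, P[3] = 92, P[4] = 74

P[1]: T = 119, S = E(K, T) = 63; 242 ⊕ 63 = 205.
P[2]: T = 120, S = E(K, T) = 64; 75 ⊕ 64 = 11.
P[3]: T = 121, S = E(K, T) = 65; 29 ⊕ 65 = 92.
P[4]: T = 122, S = E(K, T) = 66; 8 ⊕ 66 = 74.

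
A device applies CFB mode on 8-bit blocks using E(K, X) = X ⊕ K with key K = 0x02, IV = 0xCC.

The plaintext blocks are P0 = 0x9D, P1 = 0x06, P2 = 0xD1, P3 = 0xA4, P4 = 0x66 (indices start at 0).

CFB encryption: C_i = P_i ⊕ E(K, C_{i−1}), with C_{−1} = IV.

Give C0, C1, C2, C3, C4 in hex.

C0: E(K, 0xCC) = 0xCE; 0x9D ⊕ 0xCE = 0x53.
C1: E(K, 0x53) = 0x51; 0x06 ⊕ 0x51 = 0x57.
C2: E(K, 0x57) = 0x55; 0xD1 ⊕ 0x55 = 0x84.
C3: E(K, 0x84) = 0x86; 0xA4 ⊕ 0x86 = 0x22.
C4: E(K, 0x22) = 0x20; 0x66 ⊕ 0x20 = 0x46.

C0 = 0x53, C1 = 0x57, C2 = 0x84, C3 = 0x22, C4 = 0x46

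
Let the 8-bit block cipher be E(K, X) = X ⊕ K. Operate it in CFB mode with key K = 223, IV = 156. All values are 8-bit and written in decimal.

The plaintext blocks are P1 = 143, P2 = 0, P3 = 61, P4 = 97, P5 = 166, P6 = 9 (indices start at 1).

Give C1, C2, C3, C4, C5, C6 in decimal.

C1 = 204, C2 = 19, C3 = 241, C4 = 79, C5 = 54, C6 = 224

CFB encryption: C_i = P_i ⊕ E(K, C_{i−1}), with C_{0} = IV.
C1: E(K, 156) = 67; 143 ⊕ 67 = 204.
C2: E(K, 204) = 19; 0 ⊕ 19 = 19.
C3: E(K, 19) = 204; 61 ⊕ 204 = 241.
C4: E(K, 241) = 46; 97 ⊕ 46 = 79.
C5: E(K, 79) = 144; 166 ⊕ 144 = 54.
C6: E(K, 54) = 233; 9 ⊕ 233 = 224.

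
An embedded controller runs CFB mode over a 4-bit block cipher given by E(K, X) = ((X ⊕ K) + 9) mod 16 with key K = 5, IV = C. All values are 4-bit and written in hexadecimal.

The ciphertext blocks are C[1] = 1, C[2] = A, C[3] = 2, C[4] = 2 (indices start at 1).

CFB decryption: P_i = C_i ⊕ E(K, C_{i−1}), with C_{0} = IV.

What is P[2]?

P[2]: E(K, 1) = D; A ⊕ D = 7.

P[2] = 7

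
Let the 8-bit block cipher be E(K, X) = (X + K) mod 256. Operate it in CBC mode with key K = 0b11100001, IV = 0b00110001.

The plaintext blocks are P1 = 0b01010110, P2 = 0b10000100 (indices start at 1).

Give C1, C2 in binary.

CBC encryption: C_i = E(K, P_i ⊕ C_{i−1}), with C_{0} = IV.
C1: P1 ⊕ 0b00110001 = 0b01100111; E(K, 0b01100111) = 0b01001000.
C2: P2 ⊕ 0b01001000 = 0b11001100; E(K, 0b11001100) = 0b10101101.

C1 = 0b01001000, C2 = 0b10101101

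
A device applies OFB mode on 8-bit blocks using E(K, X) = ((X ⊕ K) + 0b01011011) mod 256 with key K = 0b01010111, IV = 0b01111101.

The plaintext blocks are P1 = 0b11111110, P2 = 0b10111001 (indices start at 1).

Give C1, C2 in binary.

OFB encryption: S_i = E(K, S_{i−1}) with S_{0} = IV; C_i = P_i ⊕ S_i.
C1: S = E(K, 0b01111101) = 0b10000101; 0b11111110 ⊕ 0b10000101 = 0b01111011.
C2: S = E(K, 0b10000101) = 0b00101101; 0b10111001 ⊕ 0b00101101 = 0b10010100.

C1 = 0b01111011, C2 = 0b10010100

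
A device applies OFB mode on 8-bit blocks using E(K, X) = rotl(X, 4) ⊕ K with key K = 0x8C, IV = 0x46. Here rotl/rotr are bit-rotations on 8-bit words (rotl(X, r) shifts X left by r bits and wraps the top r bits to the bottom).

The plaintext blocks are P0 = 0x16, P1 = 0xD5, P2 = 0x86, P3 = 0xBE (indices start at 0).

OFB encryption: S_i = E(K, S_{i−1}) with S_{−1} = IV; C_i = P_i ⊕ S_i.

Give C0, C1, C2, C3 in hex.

C0 = 0xFE, C1 = 0xD7, C2 = 0x2A, C3 = 0xF8

C0: S = E(K, 0x46) = 0xE8; 0x16 ⊕ 0xE8 = 0xFE.
C1: S = E(K, 0xE8) = 0x02; 0xD5 ⊕ 0x02 = 0xD7.
C2: S = E(K, 0x02) = 0xAC; 0x86 ⊕ 0xAC = 0x2A.
C3: S = E(K, 0xAC) = 0x46; 0xBE ⊕ 0x46 = 0xF8.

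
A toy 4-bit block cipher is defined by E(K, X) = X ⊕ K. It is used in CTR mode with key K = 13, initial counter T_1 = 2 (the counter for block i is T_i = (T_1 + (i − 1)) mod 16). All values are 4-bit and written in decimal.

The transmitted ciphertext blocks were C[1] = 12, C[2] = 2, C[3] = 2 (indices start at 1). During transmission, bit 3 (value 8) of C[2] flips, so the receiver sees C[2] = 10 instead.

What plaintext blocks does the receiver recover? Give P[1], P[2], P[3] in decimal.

P[1] = 3, P[2] = 4, P[3] = 11

CTR decryption: S_i = E(K, T_i) where T_i is the counter for block i; P_i = C_i ⊕ S_i.
Only C[2] changed, to 10. In CTR, a change in C_i flips the same bit in P_i only; the keystream is unaffected. Decrypting the received ciphertext:
P[1]: T = 2, S = E(K, T) = 15; 12 ⊕ 15 = 3.
P[2]: T = 3, S = E(K, T) = 14; 10 ⊕ 14 = 4.
P[3]: T = 4, S = E(K, T) = 9; 2 ⊕ 9 = 11.
Blocks that differ from the original plaintext: P[2].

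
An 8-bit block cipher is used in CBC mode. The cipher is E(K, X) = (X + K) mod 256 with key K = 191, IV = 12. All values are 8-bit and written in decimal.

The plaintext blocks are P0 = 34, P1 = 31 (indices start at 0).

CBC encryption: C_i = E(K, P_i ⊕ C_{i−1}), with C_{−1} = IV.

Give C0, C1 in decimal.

C0: P0 ⊕ 12 = 46; E(K, 46) = 237.
C1: P1 ⊕ 237 = 242; E(K, 242) = 177.

C0 = 237, C1 = 177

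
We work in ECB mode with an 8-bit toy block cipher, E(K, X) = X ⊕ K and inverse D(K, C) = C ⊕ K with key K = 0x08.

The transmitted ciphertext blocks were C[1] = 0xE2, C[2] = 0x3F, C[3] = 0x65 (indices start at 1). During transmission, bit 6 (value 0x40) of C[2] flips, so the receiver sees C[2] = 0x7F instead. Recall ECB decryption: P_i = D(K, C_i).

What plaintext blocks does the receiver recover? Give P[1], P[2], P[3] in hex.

Only C[2] changed, to 0x7F. In ECB, a change in C_i affects only P_i. Decrypting the received ciphertext:
P[1]: D(K, 0xE2) = 0xEA.
P[2]: D(K, 0x7F) = 0x77.
P[3]: D(K, 0x65) = 0x6D.
Blocks that differ from the original plaintext: P[2].

P[1] = 0xEA, P[2] = 0x77, P[3] = 0x6D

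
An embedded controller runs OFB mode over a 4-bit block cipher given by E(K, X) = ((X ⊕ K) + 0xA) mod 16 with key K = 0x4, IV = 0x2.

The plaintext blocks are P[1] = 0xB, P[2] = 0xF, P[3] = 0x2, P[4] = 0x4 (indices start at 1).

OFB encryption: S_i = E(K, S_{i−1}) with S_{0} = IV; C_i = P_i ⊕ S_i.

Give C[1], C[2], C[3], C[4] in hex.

C[1]: S = E(K, 0x2) = 0x0; 0xB ⊕ 0x0 = 0xB.
C[2]: S = E(K, 0x0) = 0xE; 0xF ⊕ 0xE = 0x1.
C[3]: S = E(K, 0xE) = 0x4; 0x2 ⊕ 0x4 = 0x6.
C[4]: S = E(K, 0x4) = 0xA; 0x4 ⊕ 0xA = 0xE.

C[1] = 0xB, C[2] = 0x1, C[3] = 0x6, C[4] = 0xE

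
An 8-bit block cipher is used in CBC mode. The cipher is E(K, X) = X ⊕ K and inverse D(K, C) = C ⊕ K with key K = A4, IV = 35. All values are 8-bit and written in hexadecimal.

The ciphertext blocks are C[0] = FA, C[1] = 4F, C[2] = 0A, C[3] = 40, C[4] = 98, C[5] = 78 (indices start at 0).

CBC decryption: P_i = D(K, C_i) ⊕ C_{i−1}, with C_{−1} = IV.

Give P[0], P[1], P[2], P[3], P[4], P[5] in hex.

P[0] = 6B, P[1] = 11, P[2] = E1, P[3] = EE, P[4] = 7C, P[5] = 44

P[0]: D(K, FA) = 5E; 5E ⊕ 35 = 6B.
P[1]: D(K, 4F) = EB; EB ⊕ FA = 11.
P[2]: D(K, 0A) = AE; AE ⊕ 4F = E1.
P[3]: D(K, 40) = E4; E4 ⊕ 0A = EE.
P[4]: D(K, 98) = 3C; 3C ⊕ 40 = 7C.
P[5]: D(K, 78) = DC; DC ⊕ 98 = 44.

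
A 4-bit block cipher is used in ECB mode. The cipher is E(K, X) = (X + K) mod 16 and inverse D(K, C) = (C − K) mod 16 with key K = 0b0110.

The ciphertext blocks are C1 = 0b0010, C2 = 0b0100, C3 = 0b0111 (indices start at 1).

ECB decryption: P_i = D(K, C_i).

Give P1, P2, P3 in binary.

P1: D(K, 0b0010) = 0b1100.
P2: D(K, 0b0100) = 0b1110.
P3: D(K, 0b0111) = 0b0001.

P1 = 0b1100, P2 = 0b1110, P3 = 0b0001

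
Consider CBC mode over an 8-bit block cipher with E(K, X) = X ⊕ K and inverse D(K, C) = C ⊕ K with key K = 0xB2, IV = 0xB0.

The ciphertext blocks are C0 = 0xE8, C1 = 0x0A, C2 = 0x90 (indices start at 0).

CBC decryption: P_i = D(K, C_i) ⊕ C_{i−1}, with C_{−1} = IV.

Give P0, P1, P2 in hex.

P0: D(K, 0xE8) = 0x5A; 0x5A ⊕ 0xB0 = 0xEA.
P1: D(K, 0x0A) = 0xB8; 0xB8 ⊕ 0xE8 = 0x50.
P2: D(K, 0x90) = 0x22; 0x22 ⊕ 0x0A = 0x28.

P0 = 0xEA, P1 = 0x50, P2 = 0x28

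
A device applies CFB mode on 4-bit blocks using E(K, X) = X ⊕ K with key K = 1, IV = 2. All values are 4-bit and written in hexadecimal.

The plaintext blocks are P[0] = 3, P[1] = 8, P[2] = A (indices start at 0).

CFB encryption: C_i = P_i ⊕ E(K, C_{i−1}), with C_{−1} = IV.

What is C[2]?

C[2] = 2

C[0]: E(K, 2) = 3; 3 ⊕ 3 = 0.
C[1]: E(K, 0) = 1; 8 ⊕ 1 = 9.
C[2]: E(K, 9) = 8; A ⊕ 8 = 2.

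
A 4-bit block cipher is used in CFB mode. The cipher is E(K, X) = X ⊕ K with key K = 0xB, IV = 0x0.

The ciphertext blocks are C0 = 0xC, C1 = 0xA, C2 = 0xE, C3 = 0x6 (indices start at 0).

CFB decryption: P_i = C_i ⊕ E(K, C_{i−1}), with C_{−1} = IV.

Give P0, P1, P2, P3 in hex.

P0 = 0x7, P1 = 0xD, P2 = 0xF, P3 = 0x3

P0: E(K, 0x0) = 0xB; 0xC ⊕ 0xB = 0x7.
P1: E(K, 0xC) = 0x7; 0xA ⊕ 0x7 = 0xD.
P2: E(K, 0xA) = 0x1; 0xE ⊕ 0x1 = 0xF.
P3: E(K, 0xE) = 0x5; 0x6 ⊕ 0x5 = 0x3.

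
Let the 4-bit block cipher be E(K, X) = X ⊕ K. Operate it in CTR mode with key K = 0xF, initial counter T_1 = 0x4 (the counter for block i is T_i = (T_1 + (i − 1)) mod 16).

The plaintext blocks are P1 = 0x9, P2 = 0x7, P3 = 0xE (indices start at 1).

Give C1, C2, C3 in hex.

C1 = 0x2, C2 = 0xD, C3 = 0x7

CTR encryption: S_i = E(K, T_i) where T_i is the counter for block i; C_i = P_i ⊕ S_i.
C1: T = 0x4, S = E(K, T) = 0xB; 0x9 ⊕ 0xB = 0x2.
C2: T = 0x5, S = E(K, T) = 0xA; 0x7 ⊕ 0xA = 0xD.
C3: T = 0x6, S = E(K, T) = 0x9; 0xE ⊕ 0x9 = 0x7.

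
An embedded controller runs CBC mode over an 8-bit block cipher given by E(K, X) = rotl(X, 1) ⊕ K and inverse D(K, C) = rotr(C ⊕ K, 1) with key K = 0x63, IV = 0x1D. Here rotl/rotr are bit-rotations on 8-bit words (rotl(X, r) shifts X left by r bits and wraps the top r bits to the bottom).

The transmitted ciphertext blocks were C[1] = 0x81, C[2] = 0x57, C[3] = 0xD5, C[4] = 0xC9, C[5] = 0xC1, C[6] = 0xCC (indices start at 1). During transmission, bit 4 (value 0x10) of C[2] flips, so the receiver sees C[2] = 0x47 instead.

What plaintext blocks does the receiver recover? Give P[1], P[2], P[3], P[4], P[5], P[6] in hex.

P[1] = 0x6C, P[2] = 0x93, P[3] = 0x1C, P[4] = 0x80, P[5] = 0x98, P[6] = 0x16

CBC decryption: P_i = D(K, C_i) ⊕ C_{i−1}, with C_{0} = IV.
Only C[2] changed, to 0x47. In CBC, a change in C_i garbles P_i and flips the same bit in P_{i+1}. Decrypting the received ciphertext:
P[1]: D(K, 0x81) = 0x71; 0x71 ⊕ 0x1D = 0x6C.
P[2]: D(K, 0x47) = 0x12; 0x12 ⊕ 0x81 = 0x93.
P[3]: D(K, 0xD5) = 0x5B; 0x5B ⊕ 0x47 = 0x1C.
P[4]: D(K, 0xC9) = 0x55; 0x55 ⊕ 0xD5 = 0x80.
P[5]: D(K, 0xC1) = 0x51; 0x51 ⊕ 0xC9 = 0x98.
P[6]: D(K, 0xCC) = 0xD7; 0xD7 ⊕ 0xC1 = 0x16.
Blocks that differ from the original plaintext: P[2], P[3].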